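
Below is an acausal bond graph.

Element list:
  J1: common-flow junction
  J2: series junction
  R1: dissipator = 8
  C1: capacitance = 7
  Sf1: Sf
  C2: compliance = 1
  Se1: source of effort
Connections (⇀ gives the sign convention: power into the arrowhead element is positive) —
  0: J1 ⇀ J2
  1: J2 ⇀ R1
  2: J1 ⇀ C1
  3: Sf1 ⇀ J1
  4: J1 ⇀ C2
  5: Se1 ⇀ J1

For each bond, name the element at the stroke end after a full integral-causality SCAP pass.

bond 3 |Sf1  (source Sf1 imposes f)
bond 5 |J1  (Se1 (Se) sets effort on bond)
bond 0 |J1  (J1 flow already set via bond 3)
bond 2 |J1  (common-f at J1 fixed by 3)
bond 4 |J1  (common-f at J1 fixed by 3)
bond 1 |J2  (J2 flow already set via bond 0)

#0 →J1
#1 →J2
#2 →J1
#3 →Sf1
#4 →J1
#5 →J1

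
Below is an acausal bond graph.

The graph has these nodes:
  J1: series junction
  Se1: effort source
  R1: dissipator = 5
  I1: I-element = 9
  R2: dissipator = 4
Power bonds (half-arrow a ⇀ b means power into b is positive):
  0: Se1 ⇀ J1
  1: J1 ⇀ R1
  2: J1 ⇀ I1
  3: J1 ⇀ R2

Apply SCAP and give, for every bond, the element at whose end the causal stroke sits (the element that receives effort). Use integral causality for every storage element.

#0 stroke at J1  (Se1 (Se) sets effort on bond)
#2 stroke at I1  (prefer integral on I1)
#1 stroke at J1  (1-jn J1 has f-setter on 2)
#3 stroke at J1  (J1: bond 2 brought flow, rest push out)

b0 |J1
b1 |J1
b2 |I1
b3 |J1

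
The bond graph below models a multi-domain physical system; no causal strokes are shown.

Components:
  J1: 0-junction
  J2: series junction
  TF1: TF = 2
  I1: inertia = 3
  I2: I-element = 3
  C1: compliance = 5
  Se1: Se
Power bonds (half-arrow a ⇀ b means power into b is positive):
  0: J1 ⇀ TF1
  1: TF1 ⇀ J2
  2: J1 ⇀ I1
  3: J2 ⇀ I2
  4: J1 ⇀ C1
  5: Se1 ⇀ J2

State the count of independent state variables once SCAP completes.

3  (C1, I1, I2 all integral)

bond 5 |J2  (source Se1 imposes e)
bond 2 |I1  (prefer integral on I1)
bond 3 |I2  (I2 integral (f out))
bond 1 |J2  (J2: bond 3 brought flow, rest push out)
bond 0 |TF1  (TF1: transformer flips bond 1)
bond 4 |J1  (J1: last free bond brings effort in)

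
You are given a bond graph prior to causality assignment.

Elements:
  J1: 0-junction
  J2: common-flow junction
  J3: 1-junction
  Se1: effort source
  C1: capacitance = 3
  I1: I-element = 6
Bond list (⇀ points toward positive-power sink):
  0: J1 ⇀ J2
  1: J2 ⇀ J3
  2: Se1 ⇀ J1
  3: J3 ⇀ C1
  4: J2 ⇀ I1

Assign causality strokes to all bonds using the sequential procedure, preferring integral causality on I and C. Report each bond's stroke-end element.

β0 →J2
β1 →J2
β2 →J1
β3 →J3
β4 →I1

b2 stroke at J1  (Se1 fixes effort; stroke away)
b0 stroke at J2  (J1: bond 2 brought effort, rest push out)
b3 stroke at J3  (C1 integral (e out))
b1 stroke at J2  (only one flow-in slot at J3)
b4 stroke at I1  (only one flow-in slot at J2)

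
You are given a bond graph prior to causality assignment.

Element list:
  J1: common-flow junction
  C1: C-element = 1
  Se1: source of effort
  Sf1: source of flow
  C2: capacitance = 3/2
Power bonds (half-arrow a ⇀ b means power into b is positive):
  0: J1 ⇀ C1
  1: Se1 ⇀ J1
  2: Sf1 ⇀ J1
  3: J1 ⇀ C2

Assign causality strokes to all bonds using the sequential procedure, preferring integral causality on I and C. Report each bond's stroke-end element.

β1 stroke at J1  (Se1 fixes effort; stroke away)
β2 stroke at Sf1  (Sf1 (Sf) sets flow on bond)
β0 stroke at J1  (1-jn J1 has f-setter on 2)
β3 stroke at J1  (J1: bond 2 brought flow, rest push out)

β0 stroke→J1
β1 stroke→J1
β2 stroke→Sf1
β3 stroke→J1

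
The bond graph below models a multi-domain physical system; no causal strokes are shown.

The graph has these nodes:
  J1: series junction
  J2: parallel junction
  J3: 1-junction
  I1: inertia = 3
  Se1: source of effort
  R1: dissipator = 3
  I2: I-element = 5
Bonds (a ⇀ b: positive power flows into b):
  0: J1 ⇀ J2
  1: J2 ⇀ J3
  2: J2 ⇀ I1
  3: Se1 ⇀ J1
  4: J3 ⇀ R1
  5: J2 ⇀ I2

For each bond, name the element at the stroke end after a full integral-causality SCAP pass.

b3 →J1  (Se1 (Se) sets effort on bond)
b0 →J2  (J1: last free bond brings flow in)
b1 →J3  (0-jn J2 has e-setter on 0)
b2 →I1  (J2 effort already set via bond 0)
b5 →I2  (J2 effort already set via bond 0)
b4 →R1  (J3: last free bond brings flow in)

bond 0 |J2
bond 1 |J3
bond 2 |I1
bond 3 |J1
bond 4 |R1
bond 5 |I2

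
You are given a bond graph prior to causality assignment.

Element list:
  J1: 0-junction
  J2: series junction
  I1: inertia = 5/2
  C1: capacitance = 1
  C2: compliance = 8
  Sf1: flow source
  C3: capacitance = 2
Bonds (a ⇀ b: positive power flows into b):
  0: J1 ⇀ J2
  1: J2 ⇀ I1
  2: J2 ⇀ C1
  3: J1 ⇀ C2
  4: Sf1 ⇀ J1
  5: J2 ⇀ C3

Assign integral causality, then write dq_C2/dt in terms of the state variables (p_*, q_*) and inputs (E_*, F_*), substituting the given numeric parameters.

dq_C2/dt = F_Sf1 - 2*p_I1/5

b4 →Sf1  (Sf1: flow source, stroke at near end)
b1 →I1  (I1 integral (f out))
b0 →J2  (J2 flow already set via bond 1)
b2 →J2  (J2 flow already set via bond 1)
b5 →J2  (J2 flow already set via bond 1)
b3 →J1  (closing 0-jn rule on J1)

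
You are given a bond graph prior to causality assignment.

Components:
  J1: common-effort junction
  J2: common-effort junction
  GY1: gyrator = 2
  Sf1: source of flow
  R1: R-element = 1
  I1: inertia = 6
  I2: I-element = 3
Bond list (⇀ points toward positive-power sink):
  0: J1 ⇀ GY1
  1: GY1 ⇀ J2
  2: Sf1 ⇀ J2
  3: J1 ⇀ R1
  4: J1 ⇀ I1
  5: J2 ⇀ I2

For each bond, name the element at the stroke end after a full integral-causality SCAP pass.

b0 stroke→J1
b1 stroke→J2
b2 stroke→Sf1
b3 stroke→R1
b4 stroke→I1
b5 stroke→I2

b2 stroke at Sf1  (Sf1 (Sf) sets flow on bond)
b4 stroke at I1  (I1 outputs flow p/I1)
b5 stroke at I2  (I2 outputs flow p/I2)
b1 stroke at J2  (closing 0-jn rule on J2)
b0 stroke at J1  (through GY1, causality inverts; strokes same side of GY1)
b3 stroke at R1  (J1: bond 0 brought effort, rest push out)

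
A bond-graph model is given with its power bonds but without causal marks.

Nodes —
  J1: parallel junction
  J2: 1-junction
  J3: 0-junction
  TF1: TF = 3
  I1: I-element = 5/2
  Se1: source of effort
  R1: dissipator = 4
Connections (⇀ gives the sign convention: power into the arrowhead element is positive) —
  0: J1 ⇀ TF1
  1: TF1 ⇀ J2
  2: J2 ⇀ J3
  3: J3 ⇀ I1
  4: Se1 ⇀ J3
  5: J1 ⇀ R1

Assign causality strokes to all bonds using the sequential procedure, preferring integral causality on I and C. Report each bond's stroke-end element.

b0 stroke→J1
b1 stroke→TF1
b2 stroke→J2
b3 stroke→I1
b4 stroke→J3
b5 stroke→R1

β4 |J3  (Se1 (Se) sets effort on bond)
β2 |J2  (common-e at J3 fixed by 4)
β3 |I1  (common-e at J3 fixed by 4)
β1 |TF1  (only one flow-in slot at J2)
β0 |J1  (through TF1, causality passes straight; one stroke at TF1)
β5 |R1  (J1 effort already set via bond 0)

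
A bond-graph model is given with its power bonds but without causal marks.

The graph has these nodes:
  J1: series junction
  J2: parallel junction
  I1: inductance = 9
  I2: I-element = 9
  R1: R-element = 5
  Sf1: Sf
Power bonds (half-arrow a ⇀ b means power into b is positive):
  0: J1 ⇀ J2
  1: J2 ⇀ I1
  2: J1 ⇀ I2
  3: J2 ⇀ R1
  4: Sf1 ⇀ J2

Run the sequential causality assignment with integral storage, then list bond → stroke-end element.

b4 →Sf1  (Sf1 fixes flow; stroke at Sf1)
b1 →I1  (I1 integral (f out))
b2 →I2  (prefer integral on I2)
b0 →J1  (common-f at J1 fixed by 2)
b3 →J2  (J2 needs exactly one e-in)

β0 stroke→J1
β1 stroke→I1
β2 stroke→I2
β3 stroke→J2
β4 stroke→Sf1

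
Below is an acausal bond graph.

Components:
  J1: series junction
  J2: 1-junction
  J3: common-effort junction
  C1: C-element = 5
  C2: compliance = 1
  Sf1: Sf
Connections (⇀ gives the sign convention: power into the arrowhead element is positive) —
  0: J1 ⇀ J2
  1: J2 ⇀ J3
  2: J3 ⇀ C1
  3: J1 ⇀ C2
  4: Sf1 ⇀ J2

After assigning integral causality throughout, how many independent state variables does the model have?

2  (C1, C2 all integral)

#4 stroke at Sf1  (Sf1 (Sf) sets flow on bond)
#0 stroke at J2  (J2 flow already set via bond 4)
#1 stroke at J2  (J2: bond 4 brought flow, rest push out)
#2 stroke at J3  (closing 0-jn rule on J3)
#3 stroke at J1  (common-f at J1 fixed by 0)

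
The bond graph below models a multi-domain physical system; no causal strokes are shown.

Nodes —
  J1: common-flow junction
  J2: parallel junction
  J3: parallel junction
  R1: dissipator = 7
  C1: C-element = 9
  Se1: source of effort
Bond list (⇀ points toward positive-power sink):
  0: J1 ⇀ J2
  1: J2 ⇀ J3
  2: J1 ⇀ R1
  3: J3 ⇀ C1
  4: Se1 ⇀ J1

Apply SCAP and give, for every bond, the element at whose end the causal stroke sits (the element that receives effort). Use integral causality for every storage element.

b4 stroke→J1  (source Se1 imposes e)
b3 stroke→J3  (C1 integral (e out))
b1 stroke→J2  (J3: bond 3 brought effort, rest push out)
b0 stroke→J1  (J2: bond 1 brought effort, rest push out)
b2 stroke→R1  (closing 1-jn rule on J1)

bond 0 |J1
bond 1 |J2
bond 2 |R1
bond 3 |J3
bond 4 |J1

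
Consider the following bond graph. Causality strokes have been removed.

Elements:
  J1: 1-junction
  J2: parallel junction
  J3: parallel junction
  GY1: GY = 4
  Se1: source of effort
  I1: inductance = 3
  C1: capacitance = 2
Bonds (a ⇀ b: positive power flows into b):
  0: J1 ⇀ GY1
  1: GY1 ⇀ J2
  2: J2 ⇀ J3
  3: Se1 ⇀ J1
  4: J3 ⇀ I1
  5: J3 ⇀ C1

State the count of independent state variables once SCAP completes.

β3 |J1  (Se1 (Se) sets effort on bond)
β0 |GY1  (J1 needs exactly one f-in)
β1 |GY1  (GY GY1: same side as bond 0)
β2 |J2  (J2 needs exactly one e-in)
β4 |I1  (prefer integral on I1)
β5 |J3  (J3: last free bond brings effort in)

2  (C1, I1 all integral)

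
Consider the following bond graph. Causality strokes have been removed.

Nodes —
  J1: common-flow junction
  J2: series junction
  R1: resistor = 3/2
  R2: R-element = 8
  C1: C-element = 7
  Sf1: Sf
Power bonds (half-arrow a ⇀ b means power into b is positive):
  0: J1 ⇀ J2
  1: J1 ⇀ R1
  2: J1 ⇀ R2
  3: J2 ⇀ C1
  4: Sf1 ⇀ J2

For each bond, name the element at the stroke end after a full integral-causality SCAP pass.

b0 stroke→J2
b1 stroke→J1
b2 stroke→J1
b3 stroke→J2
b4 stroke→Sf1

bond 4 stroke at Sf1  (source Sf1 imposes f)
bond 0 stroke at J2  (1-jn J2 has f-setter on 4)
bond 3 stroke at J2  (J2: bond 4 brought flow, rest push out)
bond 1 stroke at J1  (1-jn J1 has f-setter on 0)
bond 2 stroke at J1  (J1 flow already set via bond 0)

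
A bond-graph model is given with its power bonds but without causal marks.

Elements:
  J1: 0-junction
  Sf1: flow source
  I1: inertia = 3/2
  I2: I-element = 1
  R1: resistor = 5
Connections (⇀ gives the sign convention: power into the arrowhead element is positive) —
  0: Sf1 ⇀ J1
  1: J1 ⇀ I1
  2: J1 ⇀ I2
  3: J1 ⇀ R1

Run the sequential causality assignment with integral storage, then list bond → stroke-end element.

bond 0 →Sf1
bond 1 →I1
bond 2 →I2
bond 3 →J1

bond 0 |Sf1  (source Sf1 imposes f)
bond 1 |I1  (I1 integral (f out))
bond 2 |I2  (I2: I, integral causality)
bond 3 |J1  (only one effort-in slot at J1)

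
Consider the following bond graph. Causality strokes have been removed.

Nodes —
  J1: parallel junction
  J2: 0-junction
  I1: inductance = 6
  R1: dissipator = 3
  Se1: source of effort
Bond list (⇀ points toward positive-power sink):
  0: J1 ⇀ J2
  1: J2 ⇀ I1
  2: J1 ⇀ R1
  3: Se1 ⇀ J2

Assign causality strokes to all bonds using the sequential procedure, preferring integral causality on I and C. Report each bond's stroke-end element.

bond 3 stroke→J2  (Se1: effort source, stroke at far end)
bond 0 stroke→J1  (0-jn J2 has e-setter on 3)
bond 1 stroke→I1  (J2: bond 3 brought effort, rest push out)
bond 2 stroke→R1  (J1 effort already set via bond 0)

#0 stroke→J1
#1 stroke→I1
#2 stroke→R1
#3 stroke→J2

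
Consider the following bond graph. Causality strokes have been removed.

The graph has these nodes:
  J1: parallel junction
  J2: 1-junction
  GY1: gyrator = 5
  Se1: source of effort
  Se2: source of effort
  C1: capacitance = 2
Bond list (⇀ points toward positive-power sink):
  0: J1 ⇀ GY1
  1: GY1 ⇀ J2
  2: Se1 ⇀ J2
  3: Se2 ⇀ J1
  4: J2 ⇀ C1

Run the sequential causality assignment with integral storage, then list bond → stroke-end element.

bond 0 |GY1
bond 1 |GY1
bond 2 |J2
bond 3 |J1
bond 4 |J2

bond 2 stroke at J2  (Se1: effort source, stroke at far end)
bond 3 stroke at J1  (Se2 fixes effort; stroke away)
bond 0 stroke at GY1  (J1 effort already set via bond 3)
bond 1 stroke at GY1  (through GY1, causality inverts; strokes same side of GY1)
bond 4 stroke at J2  (1-jn J2 has f-setter on 1)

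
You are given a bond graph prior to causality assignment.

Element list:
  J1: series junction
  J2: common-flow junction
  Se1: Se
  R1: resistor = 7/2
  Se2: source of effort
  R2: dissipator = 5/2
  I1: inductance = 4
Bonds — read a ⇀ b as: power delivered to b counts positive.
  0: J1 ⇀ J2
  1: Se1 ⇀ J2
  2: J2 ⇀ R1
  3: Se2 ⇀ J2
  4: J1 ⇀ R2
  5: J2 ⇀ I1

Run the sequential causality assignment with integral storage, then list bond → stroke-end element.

β1 stroke→J2  (Se1 fixes effort; stroke away)
β3 stroke→J2  (Se2 fixes effort; stroke away)
β5 stroke→I1  (I1 outputs flow p/I1)
β0 stroke→J2  (1-jn J2 has f-setter on 5)
β2 stroke→J2  (common-f at J2 fixed by 5)
β4 stroke→J1  (1-jn J1 has f-setter on 0)

bond 0 |J2
bond 1 |J2
bond 2 |J2
bond 3 |J2
bond 4 |J1
bond 5 |I1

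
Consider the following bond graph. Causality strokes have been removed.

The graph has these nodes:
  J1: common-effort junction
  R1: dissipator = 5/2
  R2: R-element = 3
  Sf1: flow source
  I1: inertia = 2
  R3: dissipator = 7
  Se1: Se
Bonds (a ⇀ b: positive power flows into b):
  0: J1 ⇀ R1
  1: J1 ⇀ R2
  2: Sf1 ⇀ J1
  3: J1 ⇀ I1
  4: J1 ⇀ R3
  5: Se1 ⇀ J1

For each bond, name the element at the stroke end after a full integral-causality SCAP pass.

bond 0 |R1
bond 1 |R2
bond 2 |Sf1
bond 3 |I1
bond 4 |R3
bond 5 |J1

#2 stroke at Sf1  (Sf1 fixes flow; stroke at Sf1)
#5 stroke at J1  (Se1 fixes effort; stroke away)
#0 stroke at R1  (0-jn J1 has e-setter on 5)
#1 stroke at R2  (J1 effort already set via bond 5)
#3 stroke at I1  (J1 effort already set via bond 5)
#4 stroke at R3  (0-jn J1 has e-setter on 5)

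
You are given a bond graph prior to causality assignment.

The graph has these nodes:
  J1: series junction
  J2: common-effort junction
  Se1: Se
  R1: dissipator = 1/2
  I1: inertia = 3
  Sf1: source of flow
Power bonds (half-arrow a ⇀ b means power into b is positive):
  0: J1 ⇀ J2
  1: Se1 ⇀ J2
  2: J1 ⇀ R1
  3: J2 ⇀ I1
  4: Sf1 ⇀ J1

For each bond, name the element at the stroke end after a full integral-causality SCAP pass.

bond 0 →J1
bond 1 →J2
bond 2 →J1
bond 3 →I1
bond 4 →Sf1

#1 stroke at J2  (source Se1 imposes e)
#4 stroke at Sf1  (Sf1 fixes flow; stroke at Sf1)
#0 stroke at J1  (1-jn J1 has f-setter on 4)
#2 stroke at J1  (J1: bond 4 brought flow, rest push out)
#3 stroke at I1  (0-jn J2 has e-setter on 1)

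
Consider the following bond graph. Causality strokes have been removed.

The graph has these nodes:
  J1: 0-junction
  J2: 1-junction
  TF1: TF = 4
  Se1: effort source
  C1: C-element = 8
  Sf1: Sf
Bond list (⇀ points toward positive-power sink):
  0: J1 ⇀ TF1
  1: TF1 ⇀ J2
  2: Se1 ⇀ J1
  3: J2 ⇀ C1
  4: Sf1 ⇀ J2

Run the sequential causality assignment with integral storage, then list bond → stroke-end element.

b0 stroke at TF1
b1 stroke at J2
b2 stroke at J1
b3 stroke at J2
b4 stroke at Sf1

b2 stroke→J1  (source Se1 imposes e)
b4 stroke→Sf1  (Sf1 (Sf) sets flow on bond)
b0 stroke→TF1  (common-e at J1 fixed by 2)
b1 stroke→J2  (1-jn J2 has f-setter on 4)
b3 stroke→J2  (J2: bond 4 brought flow, rest push out)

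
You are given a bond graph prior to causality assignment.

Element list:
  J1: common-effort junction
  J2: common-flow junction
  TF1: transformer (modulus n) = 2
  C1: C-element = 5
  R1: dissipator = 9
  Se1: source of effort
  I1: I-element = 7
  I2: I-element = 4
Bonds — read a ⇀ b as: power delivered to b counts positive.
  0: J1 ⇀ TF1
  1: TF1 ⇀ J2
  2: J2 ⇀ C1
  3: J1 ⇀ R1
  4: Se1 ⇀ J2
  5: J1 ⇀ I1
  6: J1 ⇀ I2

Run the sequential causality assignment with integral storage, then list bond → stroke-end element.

b0 stroke→J1
b1 stroke→TF1
b2 stroke→J2
b3 stroke→R1
b4 stroke→J2
b5 stroke→I1
b6 stroke→I2

b4 stroke→J2  (source Se1 imposes e)
b2 stroke→J2  (C1 integral (e out))
b1 stroke→TF1  (J2 needs exactly one f-in)
b0 stroke→J1  (through TF1, causality passes straight; one stroke at TF1)
b3 stroke→R1  (common-e at J1 fixed by 0)
b5 stroke→I1  (0-jn J1 has e-setter on 0)
b6 stroke→I2  (common-e at J1 fixed by 0)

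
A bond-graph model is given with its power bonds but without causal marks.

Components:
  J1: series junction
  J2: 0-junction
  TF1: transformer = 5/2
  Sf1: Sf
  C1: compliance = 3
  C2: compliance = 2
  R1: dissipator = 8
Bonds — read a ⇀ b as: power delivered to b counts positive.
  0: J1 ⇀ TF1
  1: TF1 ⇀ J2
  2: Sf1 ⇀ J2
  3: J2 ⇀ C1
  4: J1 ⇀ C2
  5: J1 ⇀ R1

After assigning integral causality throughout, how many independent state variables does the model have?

2  (C1, C2 all integral)

#2 stroke→Sf1  (Sf1 fixes flow; stroke at Sf1)
#3 stroke→J2  (C1 integral (e out))
#1 stroke→TF1  (common-e at J2 fixed by 3)
#0 stroke→J1  (TF1 one-in-one-out from 1)
#4 stroke→J1  (C2 integral (e out))
#5 stroke→R1  (J1 needs exactly one f-in)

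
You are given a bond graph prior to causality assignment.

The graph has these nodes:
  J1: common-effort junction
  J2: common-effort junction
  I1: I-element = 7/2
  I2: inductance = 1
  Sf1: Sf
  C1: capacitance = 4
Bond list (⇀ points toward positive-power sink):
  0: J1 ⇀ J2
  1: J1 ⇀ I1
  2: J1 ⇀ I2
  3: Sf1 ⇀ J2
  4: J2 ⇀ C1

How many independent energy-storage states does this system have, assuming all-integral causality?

b3 →Sf1  (Sf1: flow source, stroke at near end)
b1 →I1  (I1: I, integral causality)
b2 →I2  (I2 outputs flow p/I2)
b0 →J1  (J1: last free bond brings effort in)
b4 →J2  (closing 0-jn rule on J2)

3  (C1, I1, I2 all integral)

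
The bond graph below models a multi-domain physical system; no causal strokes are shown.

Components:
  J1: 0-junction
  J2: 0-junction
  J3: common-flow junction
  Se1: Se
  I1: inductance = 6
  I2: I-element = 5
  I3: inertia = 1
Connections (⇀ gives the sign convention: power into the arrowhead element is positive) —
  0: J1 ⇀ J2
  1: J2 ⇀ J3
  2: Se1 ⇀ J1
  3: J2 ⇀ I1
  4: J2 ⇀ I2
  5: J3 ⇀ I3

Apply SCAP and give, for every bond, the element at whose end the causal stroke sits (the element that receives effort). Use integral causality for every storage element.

bond 0 →J2
bond 1 →J3
bond 2 →J1
bond 3 →I1
bond 4 →I2
bond 5 →I3

β2 stroke at J1  (source Se1 imposes e)
β0 stroke at J2  (common-e at J1 fixed by 2)
β1 stroke at J3  (J2: bond 0 brought effort, rest push out)
β3 stroke at I1  (J2 effort already set via bond 0)
β4 stroke at I2  (0-jn J2 has e-setter on 0)
β5 stroke at I3  (J3: last free bond brings flow in)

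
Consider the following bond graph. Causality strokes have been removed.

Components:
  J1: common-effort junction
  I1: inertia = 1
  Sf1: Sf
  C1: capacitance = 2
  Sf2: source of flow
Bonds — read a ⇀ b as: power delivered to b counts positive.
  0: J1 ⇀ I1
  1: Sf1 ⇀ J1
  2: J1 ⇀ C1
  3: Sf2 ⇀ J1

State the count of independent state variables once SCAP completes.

2  (C1, I1 all integral)

#1 stroke→Sf1  (source Sf1 imposes f)
#3 stroke→Sf2  (Sf2: flow source, stroke at near end)
#0 stroke→I1  (I1 integral (f out))
#2 stroke→J1  (J1 needs exactly one e-in)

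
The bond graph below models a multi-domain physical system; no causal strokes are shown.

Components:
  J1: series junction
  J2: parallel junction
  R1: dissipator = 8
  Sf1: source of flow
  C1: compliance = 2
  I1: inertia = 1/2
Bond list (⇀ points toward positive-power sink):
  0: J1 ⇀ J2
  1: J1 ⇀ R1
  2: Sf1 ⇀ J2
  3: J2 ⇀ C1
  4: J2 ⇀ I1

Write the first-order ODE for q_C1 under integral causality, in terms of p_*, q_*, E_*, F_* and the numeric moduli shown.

b2 →Sf1  (Sf1 (Sf) sets flow on bond)
b3 →J2  (prefer integral on C1)
b0 →J1  (0-jn J2 has e-setter on 3)
b4 →I1  (0-jn J2 has e-setter on 3)
b1 →R1  (closing 1-jn rule on J1)

dq_C1/dt = F_Sf1 - 2*p_I1 - q_C1/16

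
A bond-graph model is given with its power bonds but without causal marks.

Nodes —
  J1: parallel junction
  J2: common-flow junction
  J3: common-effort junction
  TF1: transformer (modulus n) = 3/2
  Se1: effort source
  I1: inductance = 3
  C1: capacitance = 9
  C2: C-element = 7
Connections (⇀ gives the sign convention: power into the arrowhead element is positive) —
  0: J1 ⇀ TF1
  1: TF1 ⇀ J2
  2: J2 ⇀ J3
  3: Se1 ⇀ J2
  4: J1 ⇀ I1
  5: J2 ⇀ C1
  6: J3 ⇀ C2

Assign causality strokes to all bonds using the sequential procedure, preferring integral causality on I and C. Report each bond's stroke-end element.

#3 stroke→J2  (Se1: effort source, stroke at far end)
#4 stroke→I1  (I1 integral (f out))
#0 stroke→J1  (J1 needs exactly one e-in)
#1 stroke→TF1  (TF TF1: opposite of bond 0)
#2 stroke→J2  (J2 flow already set via bond 1)
#5 stroke→J2  (J2: bond 1 brought flow, rest push out)
#6 stroke→J3  (closing 0-jn rule on J3)

b0 |J1
b1 |TF1
b2 |J2
b3 |J2
b4 |I1
b5 |J2
b6 |J3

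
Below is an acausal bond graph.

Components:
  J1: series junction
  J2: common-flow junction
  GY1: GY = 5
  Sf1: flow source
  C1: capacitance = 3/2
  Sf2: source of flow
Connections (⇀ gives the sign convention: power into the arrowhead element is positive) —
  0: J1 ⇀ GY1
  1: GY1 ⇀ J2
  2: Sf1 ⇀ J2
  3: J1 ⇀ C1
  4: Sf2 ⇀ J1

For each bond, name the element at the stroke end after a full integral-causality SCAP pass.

#0 stroke→J1
#1 stroke→J2
#2 stroke→Sf1
#3 stroke→J1
#4 stroke→Sf2

β2 stroke→Sf1  (Sf1 fixes flow; stroke at Sf1)
β4 stroke→Sf2  (Sf2 (Sf) sets flow on bond)
β0 stroke→J1  (J1: bond 4 brought flow, rest push out)
β3 stroke→J1  (1-jn J1 has f-setter on 4)
β1 stroke→J2  (common-f at J2 fixed by 2)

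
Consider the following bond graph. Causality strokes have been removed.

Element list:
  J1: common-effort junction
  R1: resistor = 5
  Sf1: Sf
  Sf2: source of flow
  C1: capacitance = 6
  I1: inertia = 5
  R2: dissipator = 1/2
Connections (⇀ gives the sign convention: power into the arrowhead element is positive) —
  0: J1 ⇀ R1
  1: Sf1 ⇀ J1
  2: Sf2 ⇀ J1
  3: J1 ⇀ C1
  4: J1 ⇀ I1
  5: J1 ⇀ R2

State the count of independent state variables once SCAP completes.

β1 →Sf1  (Sf1: flow source, stroke at near end)
β2 →Sf2  (Sf2 (Sf) sets flow on bond)
β3 →J1  (C1 outputs effort q/C1)
β0 →R1  (0-jn J1 has e-setter on 3)
β4 →I1  (0-jn J1 has e-setter on 3)
β5 →R2  (0-jn J1 has e-setter on 3)

2  (C1, I1 all integral)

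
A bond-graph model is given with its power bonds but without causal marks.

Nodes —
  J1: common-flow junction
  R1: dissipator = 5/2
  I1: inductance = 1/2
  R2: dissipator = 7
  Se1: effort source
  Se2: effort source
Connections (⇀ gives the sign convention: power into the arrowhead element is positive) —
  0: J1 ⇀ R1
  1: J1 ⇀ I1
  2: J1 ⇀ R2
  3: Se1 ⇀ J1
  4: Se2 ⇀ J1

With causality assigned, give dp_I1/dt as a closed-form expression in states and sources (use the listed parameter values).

#3 stroke at J1  (Se1 (Se) sets effort on bond)
#4 stroke at J1  (Se2: effort source, stroke at far end)
#1 stroke at I1  (I1: I, integral causality)
#0 stroke at J1  (common-f at J1 fixed by 1)
#2 stroke at J1  (J1: bond 1 brought flow, rest push out)

dp_I1/dt = E_Se1 + E_Se2 - 19*p_I1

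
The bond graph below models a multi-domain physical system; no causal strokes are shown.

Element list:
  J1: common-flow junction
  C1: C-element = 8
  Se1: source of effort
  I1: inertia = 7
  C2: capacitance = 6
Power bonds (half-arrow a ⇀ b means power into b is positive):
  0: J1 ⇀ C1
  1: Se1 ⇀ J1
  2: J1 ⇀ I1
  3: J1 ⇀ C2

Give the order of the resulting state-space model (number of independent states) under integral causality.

3  (C1, C2, I1 all integral)

bond 1 |J1  (Se1 (Se) sets effort on bond)
bond 0 |J1  (prefer integral on C1)
bond 2 |I1  (I1 integral (f out))
bond 3 |J1  (1-jn J1 has f-setter on 2)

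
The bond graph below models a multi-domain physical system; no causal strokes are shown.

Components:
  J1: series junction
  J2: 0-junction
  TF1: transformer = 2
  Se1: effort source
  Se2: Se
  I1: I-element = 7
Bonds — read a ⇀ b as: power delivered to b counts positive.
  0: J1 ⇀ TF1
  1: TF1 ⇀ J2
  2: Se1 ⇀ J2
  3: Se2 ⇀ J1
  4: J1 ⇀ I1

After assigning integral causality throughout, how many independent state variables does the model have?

1  (I1 all integral)

β2 |J2  (Se1 (Se) sets effort on bond)
β3 |J1  (Se2 fixes effort; stroke away)
β1 |TF1  (J2: bond 2 brought effort, rest push out)
β0 |J1  (TF1 one-in-one-out from 1)
β4 |I1  (closing 1-jn rule on J1)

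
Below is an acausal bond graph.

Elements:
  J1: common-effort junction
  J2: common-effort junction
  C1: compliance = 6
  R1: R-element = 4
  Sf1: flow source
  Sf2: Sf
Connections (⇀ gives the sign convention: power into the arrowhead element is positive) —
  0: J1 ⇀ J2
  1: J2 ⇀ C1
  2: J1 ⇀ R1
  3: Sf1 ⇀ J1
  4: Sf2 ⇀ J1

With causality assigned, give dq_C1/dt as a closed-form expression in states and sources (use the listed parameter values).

dq_C1/dt = F_Sf1 + F_Sf2 - q_C1/24

b3 →Sf1  (Sf1 fixes flow; stroke at Sf1)
b4 →Sf2  (Sf2 (Sf) sets flow on bond)
b1 →J2  (C1 integral (e out))
b0 →J1  (J2 effort already set via bond 1)
b2 →R1  (common-e at J1 fixed by 0)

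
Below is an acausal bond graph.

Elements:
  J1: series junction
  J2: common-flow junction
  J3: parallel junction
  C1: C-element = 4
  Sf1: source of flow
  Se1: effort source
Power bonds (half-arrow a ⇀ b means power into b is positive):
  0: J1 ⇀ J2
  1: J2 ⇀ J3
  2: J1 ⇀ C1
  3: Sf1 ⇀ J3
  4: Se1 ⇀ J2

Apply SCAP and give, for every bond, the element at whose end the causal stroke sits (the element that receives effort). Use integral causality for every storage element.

b3 stroke→Sf1  (Sf1: flow source, stroke at near end)
b4 stroke→J2  (Se1 fixes effort; stroke away)
b1 stroke→J3  (only one effort-in slot at J3)
b0 stroke→J2  (1-jn J2 has f-setter on 1)
b2 stroke→J1  (J1: bond 0 brought flow, rest push out)

b0 →J2
b1 →J3
b2 →J1
b3 →Sf1
b4 →J2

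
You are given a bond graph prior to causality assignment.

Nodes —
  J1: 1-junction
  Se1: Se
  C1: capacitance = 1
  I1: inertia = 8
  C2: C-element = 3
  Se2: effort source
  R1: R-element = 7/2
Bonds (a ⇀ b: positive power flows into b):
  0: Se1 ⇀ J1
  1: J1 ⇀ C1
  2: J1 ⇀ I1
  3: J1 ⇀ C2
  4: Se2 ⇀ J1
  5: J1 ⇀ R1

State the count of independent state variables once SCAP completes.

3  (C1, C2, I1 all integral)

b0 →J1  (Se1 (Se) sets effort on bond)
b4 →J1  (Se2 fixes effort; stroke away)
b1 →J1  (C1: C, integral causality)
b2 →I1  (I1 integral (f out))
b3 →J1  (1-jn J1 has f-setter on 2)
b5 →J1  (common-f at J1 fixed by 2)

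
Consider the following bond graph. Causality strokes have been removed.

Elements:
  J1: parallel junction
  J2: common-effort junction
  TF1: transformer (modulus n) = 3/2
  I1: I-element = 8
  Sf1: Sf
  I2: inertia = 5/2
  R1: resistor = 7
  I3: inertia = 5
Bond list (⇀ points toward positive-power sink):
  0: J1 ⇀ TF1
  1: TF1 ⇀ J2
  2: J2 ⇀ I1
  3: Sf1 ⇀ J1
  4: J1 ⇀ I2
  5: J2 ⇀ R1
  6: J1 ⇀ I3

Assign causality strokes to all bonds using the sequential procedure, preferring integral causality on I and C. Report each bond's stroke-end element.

b0 stroke at J1
b1 stroke at TF1
b2 stroke at I1
b3 stroke at Sf1
b4 stroke at I2
b5 stroke at J2
b6 stroke at I3

β3 |Sf1  (Sf1 (Sf) sets flow on bond)
β2 |I1  (I1 outputs flow p/I1)
β4 |I2  (I2: I, integral causality)
β6 |I3  (I3 integral (f out))
β0 |J1  (J1: last free bond brings effort in)
β1 |TF1  (through TF1, causality passes straight; one stroke at TF1)
β5 |J2  (only one effort-in slot at J2)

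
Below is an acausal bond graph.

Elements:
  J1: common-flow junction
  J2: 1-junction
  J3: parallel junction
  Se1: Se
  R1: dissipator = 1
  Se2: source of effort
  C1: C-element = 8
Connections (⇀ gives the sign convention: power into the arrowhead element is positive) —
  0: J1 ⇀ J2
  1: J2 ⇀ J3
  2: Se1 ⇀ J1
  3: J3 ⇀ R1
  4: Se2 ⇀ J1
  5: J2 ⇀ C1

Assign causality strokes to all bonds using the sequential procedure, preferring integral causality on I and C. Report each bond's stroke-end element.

β0 stroke at J2
β1 stroke at J3
β2 stroke at J1
β3 stroke at R1
β4 stroke at J1
β5 stroke at J2

#2 stroke→J1  (Se1: effort source, stroke at far end)
#4 stroke→J1  (Se2 (Se) sets effort on bond)
#0 stroke→J2  (closing 1-jn rule on J1)
#5 stroke→J2  (C1 integral (e out))
#1 stroke→J3  (closing 1-jn rule on J2)
#3 stroke→R1  (common-e at J3 fixed by 1)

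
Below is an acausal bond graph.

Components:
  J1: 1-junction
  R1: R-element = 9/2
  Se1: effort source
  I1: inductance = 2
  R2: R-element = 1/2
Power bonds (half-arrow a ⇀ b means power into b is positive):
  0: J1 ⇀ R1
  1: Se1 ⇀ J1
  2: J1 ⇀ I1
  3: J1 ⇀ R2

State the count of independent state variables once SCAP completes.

1  (I1 all integral)

bond 1 stroke at J1  (Se1 (Se) sets effort on bond)
bond 2 stroke at I1  (I1 outputs flow p/I1)
bond 0 stroke at J1  (1-jn J1 has f-setter on 2)
bond 3 stroke at J1  (common-f at J1 fixed by 2)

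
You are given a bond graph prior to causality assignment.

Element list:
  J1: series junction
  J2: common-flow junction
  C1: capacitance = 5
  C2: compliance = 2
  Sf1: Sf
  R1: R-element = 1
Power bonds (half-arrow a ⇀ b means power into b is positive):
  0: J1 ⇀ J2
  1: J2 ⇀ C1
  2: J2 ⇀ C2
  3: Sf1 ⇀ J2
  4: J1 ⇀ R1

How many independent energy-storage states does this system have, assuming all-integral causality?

bond 3 →Sf1  (Sf1 fixes flow; stroke at Sf1)
bond 0 →J2  (common-f at J2 fixed by 3)
bond 1 →J2  (J2: bond 3 brought flow, rest push out)
bond 2 →J2  (J2: bond 3 brought flow, rest push out)
bond 4 →J1  (common-f at J1 fixed by 0)

2  (C1, C2 all integral)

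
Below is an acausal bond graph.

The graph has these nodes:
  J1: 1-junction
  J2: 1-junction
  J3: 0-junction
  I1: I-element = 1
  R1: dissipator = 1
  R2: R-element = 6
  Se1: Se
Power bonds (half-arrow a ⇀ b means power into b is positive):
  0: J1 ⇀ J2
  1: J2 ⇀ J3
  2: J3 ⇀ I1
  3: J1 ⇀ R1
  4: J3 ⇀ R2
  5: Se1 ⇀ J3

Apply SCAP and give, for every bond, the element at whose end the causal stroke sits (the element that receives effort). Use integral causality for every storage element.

β5 |J3  (Se1 (Se) sets effort on bond)
β1 |J2  (J3: bond 5 brought effort, rest push out)
β2 |I1  (common-e at J3 fixed by 5)
β4 |R2  (J3 effort already set via bond 5)
β0 |J1  (J2 needs exactly one f-in)
β3 |R1  (J1: last free bond brings flow in)

#0 |J1
#1 |J2
#2 |I1
#3 |R1
#4 |R2
#5 |J3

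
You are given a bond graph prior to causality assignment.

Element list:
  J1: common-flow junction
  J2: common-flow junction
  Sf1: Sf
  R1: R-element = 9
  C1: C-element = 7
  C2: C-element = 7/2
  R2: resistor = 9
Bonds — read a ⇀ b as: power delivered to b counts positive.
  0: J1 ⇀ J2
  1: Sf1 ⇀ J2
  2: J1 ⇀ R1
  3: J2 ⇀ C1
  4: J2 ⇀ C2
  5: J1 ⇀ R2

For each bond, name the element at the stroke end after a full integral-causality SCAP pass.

bond 1 stroke→Sf1  (Sf1 fixes flow; stroke at Sf1)
bond 0 stroke→J2  (J2: bond 1 brought flow, rest push out)
bond 3 stroke→J2  (common-f at J2 fixed by 1)
bond 4 stroke→J2  (J2: bond 1 brought flow, rest push out)
bond 2 stroke→J1  (common-f at J1 fixed by 0)
bond 5 stroke→J1  (J1 flow already set via bond 0)

β0 |J2
β1 |Sf1
β2 |J1
β3 |J2
β4 |J2
β5 |J1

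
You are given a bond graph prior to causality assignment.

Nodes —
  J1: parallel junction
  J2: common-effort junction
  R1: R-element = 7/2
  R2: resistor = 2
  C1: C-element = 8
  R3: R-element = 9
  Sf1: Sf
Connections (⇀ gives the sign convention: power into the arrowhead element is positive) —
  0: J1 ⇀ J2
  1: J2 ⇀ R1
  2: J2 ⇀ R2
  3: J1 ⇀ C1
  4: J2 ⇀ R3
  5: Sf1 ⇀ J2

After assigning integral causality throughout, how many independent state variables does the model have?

1  (C1 all integral)

bond 5 |Sf1  (Sf1 fixes flow; stroke at Sf1)
bond 3 |J1  (C1 integral (e out))
bond 0 |J2  (0-jn J1 has e-setter on 3)
bond 1 |R1  (J2: bond 0 brought effort, rest push out)
bond 2 |R2  (J2 effort already set via bond 0)
bond 4 |R3  (J2: bond 0 brought effort, rest push out)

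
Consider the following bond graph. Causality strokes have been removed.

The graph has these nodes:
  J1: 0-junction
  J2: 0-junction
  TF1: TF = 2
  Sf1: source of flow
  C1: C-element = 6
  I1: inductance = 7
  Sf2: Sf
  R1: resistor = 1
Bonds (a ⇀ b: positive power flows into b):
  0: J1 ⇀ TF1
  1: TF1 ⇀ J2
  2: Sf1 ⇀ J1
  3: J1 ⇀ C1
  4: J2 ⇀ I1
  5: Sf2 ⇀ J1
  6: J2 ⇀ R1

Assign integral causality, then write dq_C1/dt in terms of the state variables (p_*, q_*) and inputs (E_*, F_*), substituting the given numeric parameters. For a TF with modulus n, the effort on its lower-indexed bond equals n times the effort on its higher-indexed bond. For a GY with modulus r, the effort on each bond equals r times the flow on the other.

dq_C1/dt = F_Sf1 + F_Sf2 - p_I1/14 - q_C1/24

bond 2 →Sf1  (Sf1: flow source, stroke at near end)
bond 5 →Sf2  (Sf2: flow source, stroke at near end)
bond 3 →J1  (C1 integral (e out))
bond 0 →TF1  (J1: bond 3 brought effort, rest push out)
bond 1 →J2  (through TF1, causality passes straight; one stroke at TF1)
bond 4 →I1  (common-e at J2 fixed by 1)
bond 6 →R1  (0-jn J2 has e-setter on 1)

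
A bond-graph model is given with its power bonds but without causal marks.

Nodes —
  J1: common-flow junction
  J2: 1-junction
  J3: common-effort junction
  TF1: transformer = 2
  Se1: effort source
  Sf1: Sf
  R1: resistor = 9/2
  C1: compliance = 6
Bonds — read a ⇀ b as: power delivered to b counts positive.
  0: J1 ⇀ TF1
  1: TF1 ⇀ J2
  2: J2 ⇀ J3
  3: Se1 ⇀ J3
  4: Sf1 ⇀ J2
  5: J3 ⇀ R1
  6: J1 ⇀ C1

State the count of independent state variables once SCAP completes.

#3 →J3  (source Se1 imposes e)
#4 →Sf1  (Sf1 fixes flow; stroke at Sf1)
#1 →J2  (J2: bond 4 brought flow, rest push out)
#2 →J2  (1-jn J2 has f-setter on 4)
#5 →R1  (common-e at J3 fixed by 3)
#0 →TF1  (through TF1, causality passes straight; one stroke at TF1)
#6 →J1  (1-jn J1 has f-setter on 0)

1  (C1 all integral)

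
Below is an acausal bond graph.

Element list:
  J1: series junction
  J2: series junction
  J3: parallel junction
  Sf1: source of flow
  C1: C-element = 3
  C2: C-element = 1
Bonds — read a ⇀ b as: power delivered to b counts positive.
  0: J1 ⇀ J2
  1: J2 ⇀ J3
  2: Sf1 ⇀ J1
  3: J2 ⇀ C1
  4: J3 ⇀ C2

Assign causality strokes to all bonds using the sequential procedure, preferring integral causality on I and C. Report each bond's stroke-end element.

β2 |Sf1  (Sf1 fixes flow; stroke at Sf1)
β0 |J1  (1-jn J1 has f-setter on 2)
β1 |J2  (common-f at J2 fixed by 0)
β3 |J2  (common-f at J2 fixed by 0)
β4 |J3  (only one effort-in slot at J3)

β0 |J1
β1 |J2
β2 |Sf1
β3 |J2
β4 |J3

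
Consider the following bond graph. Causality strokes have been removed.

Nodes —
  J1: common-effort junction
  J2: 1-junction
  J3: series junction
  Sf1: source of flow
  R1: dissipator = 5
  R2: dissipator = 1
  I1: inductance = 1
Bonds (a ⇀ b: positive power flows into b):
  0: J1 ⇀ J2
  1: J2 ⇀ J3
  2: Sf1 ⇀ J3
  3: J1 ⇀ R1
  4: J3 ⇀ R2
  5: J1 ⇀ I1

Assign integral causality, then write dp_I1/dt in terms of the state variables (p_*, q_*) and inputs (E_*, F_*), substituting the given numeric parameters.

dp_I1/dt = -5*F_Sf1 - 5*p_I1

#2 →Sf1  (Sf1: flow source, stroke at near end)
#1 →J3  (common-f at J3 fixed by 2)
#4 →J3  (1-jn J3 has f-setter on 2)
#0 →J2  (1-jn J2 has f-setter on 1)
#5 →I1  (I1 integral (f out))
#3 →J1  (only one effort-in slot at J1)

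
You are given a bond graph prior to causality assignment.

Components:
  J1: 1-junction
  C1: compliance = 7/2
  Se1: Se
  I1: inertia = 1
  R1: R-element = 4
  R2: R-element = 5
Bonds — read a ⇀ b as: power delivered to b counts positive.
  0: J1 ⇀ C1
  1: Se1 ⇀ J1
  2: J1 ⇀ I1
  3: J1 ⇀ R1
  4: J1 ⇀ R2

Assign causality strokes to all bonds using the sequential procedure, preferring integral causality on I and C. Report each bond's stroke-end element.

#0 →J1
#1 →J1
#2 →I1
#3 →J1
#4 →J1

bond 1 stroke at J1  (Se1: effort source, stroke at far end)
bond 0 stroke at J1  (prefer integral on C1)
bond 2 stroke at I1  (I1 integral (f out))
bond 3 stroke at J1  (common-f at J1 fixed by 2)
bond 4 stroke at J1  (J1 flow already set via bond 2)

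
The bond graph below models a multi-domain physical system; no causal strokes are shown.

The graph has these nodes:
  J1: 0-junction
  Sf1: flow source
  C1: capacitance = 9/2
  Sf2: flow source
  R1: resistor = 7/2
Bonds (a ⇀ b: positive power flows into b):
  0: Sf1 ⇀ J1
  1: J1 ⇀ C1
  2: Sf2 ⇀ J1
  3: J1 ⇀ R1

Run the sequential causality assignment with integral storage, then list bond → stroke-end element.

#0 →Sf1  (source Sf1 imposes f)
#2 →Sf2  (Sf2: flow source, stroke at near end)
#1 →J1  (C1 outputs effort q/C1)
#3 →R1  (common-e at J1 fixed by 1)

#0 stroke at Sf1
#1 stroke at J1
#2 stroke at Sf2
#3 stroke at R1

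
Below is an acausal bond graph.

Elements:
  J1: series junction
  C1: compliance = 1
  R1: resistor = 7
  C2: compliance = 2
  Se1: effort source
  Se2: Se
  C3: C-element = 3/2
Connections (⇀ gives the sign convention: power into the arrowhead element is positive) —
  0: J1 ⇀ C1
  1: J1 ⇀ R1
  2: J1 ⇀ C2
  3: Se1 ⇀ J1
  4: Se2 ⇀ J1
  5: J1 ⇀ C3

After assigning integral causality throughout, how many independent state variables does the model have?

3  (C1, C2, C3 all integral)

#3 stroke→J1  (Se1 (Se) sets effort on bond)
#4 stroke→J1  (Se2: effort source, stroke at far end)
#0 stroke→J1  (C1 integral (e out))
#2 stroke→J1  (C2: C, integral causality)
#5 stroke→J1  (C3 integral (e out))
#1 stroke→R1  (closing 1-jn rule on J1)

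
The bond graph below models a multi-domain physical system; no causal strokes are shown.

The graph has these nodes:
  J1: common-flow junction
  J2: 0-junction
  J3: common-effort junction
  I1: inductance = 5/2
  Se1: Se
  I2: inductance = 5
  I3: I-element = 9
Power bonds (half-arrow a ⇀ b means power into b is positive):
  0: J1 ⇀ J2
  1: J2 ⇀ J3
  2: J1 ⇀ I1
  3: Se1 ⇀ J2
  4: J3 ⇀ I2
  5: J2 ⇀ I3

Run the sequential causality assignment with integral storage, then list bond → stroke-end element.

b0 |J1
b1 |J3
b2 |I1
b3 |J2
b4 |I2
b5 |I3

bond 3 stroke→J2  (source Se1 imposes e)
bond 0 stroke→J1  (common-e at J2 fixed by 3)
bond 1 stroke→J3  (common-e at J2 fixed by 3)
bond 5 stroke→I3  (J2 effort already set via bond 3)
bond 4 stroke→I2  (J3: bond 1 brought effort, rest push out)
bond 2 stroke→I1  (J1: last free bond brings flow in)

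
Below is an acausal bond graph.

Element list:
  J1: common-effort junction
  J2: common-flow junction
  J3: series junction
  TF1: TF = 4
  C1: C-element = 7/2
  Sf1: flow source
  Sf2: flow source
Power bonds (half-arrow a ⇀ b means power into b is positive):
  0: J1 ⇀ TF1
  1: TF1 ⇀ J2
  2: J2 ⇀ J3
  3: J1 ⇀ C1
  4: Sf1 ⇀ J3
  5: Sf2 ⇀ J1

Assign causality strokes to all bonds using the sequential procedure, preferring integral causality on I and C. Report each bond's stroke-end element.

β0 stroke at TF1
β1 stroke at J2
β2 stroke at J3
β3 stroke at J1
β4 stroke at Sf1
β5 stroke at Sf2

bond 4 stroke→Sf1  (Sf1: flow source, stroke at near end)
bond 5 stroke→Sf2  (source Sf2 imposes f)
bond 2 stroke→J3  (1-jn J3 has f-setter on 4)
bond 1 stroke→J2  (common-f at J2 fixed by 2)
bond 0 stroke→TF1  (TF1 one-in-one-out from 1)
bond 3 stroke→J1  (closing 0-jn rule on J1)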